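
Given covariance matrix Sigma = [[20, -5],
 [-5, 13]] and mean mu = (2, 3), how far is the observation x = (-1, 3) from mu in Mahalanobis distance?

Step 1 — centre the observation: (x - mu) = (-3, 0).

Step 2 — invert Sigma. det(Sigma) = 20·13 - (-5)² = 235.
  Sigma^{-1} = (1/det) · [[d, -b], [-b, a]] = [[0.0553, 0.0213],
 [0.0213, 0.0851]].

Step 3 — form the quadratic (x - mu)^T · Sigma^{-1} · (x - mu):
  Sigma^{-1} · (x - mu) = (-0.166, -0.0638).
  (x - mu)^T · [Sigma^{-1} · (x - mu)] = (-3)·(-0.166) + (0)·(-0.0638) = 0.4979.

Step 4 — take square root: d = √(0.4979) ≈ 0.7056.

d(x, mu) = √(0.4979) ≈ 0.7056


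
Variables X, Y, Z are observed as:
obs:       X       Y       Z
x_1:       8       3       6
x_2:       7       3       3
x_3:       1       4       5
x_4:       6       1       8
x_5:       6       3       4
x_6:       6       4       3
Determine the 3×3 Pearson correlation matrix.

Step 1 — column means:
  mean(X) = (8 + 7 + 1 + 6 + 6 + 6) / 6 = 34/6 = 5.6667
  mean(Y) = (3 + 3 + 4 + 1 + 3 + 4) / 6 = 18/6 = 3
  mean(Z) = (6 + 3 + 5 + 8 + 4 + 3) / 6 = 29/6 = 4.8333

Step 2 — sample variances and covariances s[i,j] = (1/(n-1)) · Σ_k (x_{k,i} - mean_i) · (x_{k,j} - mean_j), with n-1 = 5:
  s[X,X] = ((2.3333)·(2.3333) + (1.3333)·(1.3333) + (-4.6667)·(-4.6667) + (0.3333)·(0.3333) + (0.3333)·(0.3333) + (0.3333)·(0.3333)) / 5 = 29.3333/5 = 5.8667
  s[X,Y] = ((2.3333)·(0) + (1.3333)·(0) + (-4.6667)·(1) + (0.3333)·(-2) + (0.3333)·(0) + (0.3333)·(1)) / 5 = -5/5 = -1
  s[X,Z] = ((2.3333)·(1.1667) + (1.3333)·(-1.8333) + (-4.6667)·(0.1667) + (0.3333)·(3.1667) + (0.3333)·(-0.8333) + (0.3333)·(-1.8333)) / 5 = -0.3333/5 = -0.0667
  s[Y,Y] = ((0)·(0) + (0)·(0) + (1)·(1) + (-2)·(-2) + (0)·(0) + (1)·(1)) / 5 = 6/5 = 1.2
  s[Y,Z] = ((0)·(1.1667) + (0)·(-1.8333) + (1)·(0.1667) + (-2)·(3.1667) + (0)·(-0.8333) + (1)·(-1.8333)) / 5 = -8/5 = -1.6
  s[Z,Z] = ((1.1667)·(1.1667) + (-1.8333)·(-1.8333) + (0.1667)·(0.1667) + (3.1667)·(3.1667) + (-0.8333)·(-0.8333) + (-1.8333)·(-1.8333)) / 5 = 18.8333/5 = 3.7667
  Sample standard deviations s_i = √(s[i,i]):
  s(X) = √(5.8667) = 2.4221
  s(Y) = √(1.2) = 1.0954
  s(Z) = √(3.7667) = 1.9408

Step 3 — r_{ij} = s_{ij} / (s_i · s_j):
  r[X,X] = 1 (diagonal).
  r[X,Y] = -1 / (2.4221 · 1.0954) = -1 / 2.6533 = -0.3769
  r[X,Z] = -0.0667 / (2.4221 · 1.9408) = -0.0667 / 4.7008 = -0.0142
  r[Y,Y] = 1 (diagonal).
  r[Y,Z] = -1.6 / (1.0954 · 1.9408) = -1.6 / 2.126 = -0.7526
  r[Z,Z] = 1 (diagonal).

R is symmetric with unit diagonal. Assembling:

R = [[1, -0.3769, -0.0142],
 [-0.3769, 1, -0.7526],
 [-0.0142, -0.7526, 1]]


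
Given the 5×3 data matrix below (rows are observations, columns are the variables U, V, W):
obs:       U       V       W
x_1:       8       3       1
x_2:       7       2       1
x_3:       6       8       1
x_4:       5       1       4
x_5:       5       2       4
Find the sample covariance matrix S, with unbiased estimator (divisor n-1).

Step 1 — column means:
  mean(U) = (8 + 7 + 6 + 5 + 5) / 5 = 31/5 = 6.2
  mean(V) = (3 + 2 + 8 + 1 + 2) / 5 = 16/5 = 3.2
  mean(W) = (1 + 1 + 1 + 4 + 4) / 5 = 11/5 = 2.2

Step 2 — sample covariance S[i,j] = (1/(n-1)) · Σ_k (x_{k,i} - mean_i) · (x_{k,j} - mean_j), with n-1 = 4.
  S[U,U] = ((1.8)·(1.8) + (0.8)·(0.8) + (-0.2)·(-0.2) + (-1.2)·(-1.2) + (-1.2)·(-1.2)) / 4 = 6.8/4 = 1.7
  S[U,V] = ((1.8)·(-0.2) + (0.8)·(-1.2) + (-0.2)·(4.8) + (-1.2)·(-2.2) + (-1.2)·(-1.2)) / 4 = 1.8/4 = 0.45
  S[U,W] = ((1.8)·(-1.2) + (0.8)·(-1.2) + (-0.2)·(-1.2) + (-1.2)·(1.8) + (-1.2)·(1.8)) / 4 = -7.2/4 = -1.8
  S[V,V] = ((-0.2)·(-0.2) + (-1.2)·(-1.2) + (4.8)·(4.8) + (-2.2)·(-2.2) + (-1.2)·(-1.2)) / 4 = 30.8/4 = 7.7
  S[V,W] = ((-0.2)·(-1.2) + (-1.2)·(-1.2) + (4.8)·(-1.2) + (-2.2)·(1.8) + (-1.2)·(1.8)) / 4 = -10.2/4 = -2.55
  S[W,W] = ((-1.2)·(-1.2) + (-1.2)·(-1.2) + (-1.2)·(-1.2) + (1.8)·(1.8) + (1.8)·(1.8)) / 4 = 10.8/4 = 2.7

S is symmetric (S[j,i] = S[i,j]). Assembling:

S = [[1.7, 0.45, -1.8],
 [0.45, 7.7, -2.55],
 [-1.8, -2.55, 2.7]]


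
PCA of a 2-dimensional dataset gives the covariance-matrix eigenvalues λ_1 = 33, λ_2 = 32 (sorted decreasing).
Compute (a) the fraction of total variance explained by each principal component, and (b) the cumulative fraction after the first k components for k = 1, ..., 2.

Step 1 — total variance = trace(Sigma) = Σ λ_i = 33 + 32 = 65.

Step 2 — fraction explained by component i = λ_i / Σ λ:
  PC1: 33/65 = 0.5077
  PC2: 32/65 = 0.4923

Step 3 — cumulative fraction after k components = (λ_1 + ... + λ_k) / Σ λ:
  k = 1: 33/65 = 0.5077
  k = 2: (33 + 32)/65 = 65/65 = 1

Summary (fraction, with percent):

explained: PC1 0.5077 (50.77%), PC2 0.4923 (49.23%);  cumulative: 0.5077, 1


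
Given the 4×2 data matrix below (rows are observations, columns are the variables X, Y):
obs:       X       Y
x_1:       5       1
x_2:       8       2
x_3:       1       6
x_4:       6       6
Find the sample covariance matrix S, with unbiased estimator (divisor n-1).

Step 1 — column means:
  mean(X) = (5 + 8 + 1 + 6) / 4 = 20/4 = 5
  mean(Y) = (1 + 2 + 6 + 6) / 4 = 15/4 = 3.75

Step 2 — sample covariance S[i,j] = (1/(n-1)) · Σ_k (x_{k,i} - mean_i) · (x_{k,j} - mean_j), with n-1 = 3.
  S[X,X] = ((0)·(0) + (3)·(3) + (-4)·(-4) + (1)·(1)) / 3 = 26/3 = 8.6667
  S[X,Y] = ((0)·(-2.75) + (3)·(-1.75) + (-4)·(2.25) + (1)·(2.25)) / 3 = -12/3 = -4
  S[Y,Y] = ((-2.75)·(-2.75) + (-1.75)·(-1.75) + (2.25)·(2.25) + (2.25)·(2.25)) / 3 = 20.75/3 = 6.9167

S is symmetric (S[j,i] = S[i,j]). Assembling:

S = [[8.6667, -4],
 [-4, 6.9167]]


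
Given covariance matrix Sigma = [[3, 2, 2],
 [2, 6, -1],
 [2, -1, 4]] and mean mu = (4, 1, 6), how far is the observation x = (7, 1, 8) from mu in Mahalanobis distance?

Step 1 — centre the observation: (x - mu) = (3, 0, 2).

Step 2 — invert Sigma (cofactor / det for 3×3, or solve directly):
  Sigma^{-1} = [[1.0952, -0.4762, -0.6667],
 [-0.4762, 0.381, 0.3333],
 [-0.6667, 0.3333, 0.6667]].

Step 3 — form the quadratic (x - mu)^T · Sigma^{-1} · (x - mu):
  Sigma^{-1} · (x - mu) = (1.9524, -0.7619, -0.6667).
  (x - mu)^T · [Sigma^{-1} · (x - mu)] = (3)·(1.9524) + (0)·(-0.7619) + (2)·(-0.6667) = 4.5238.

Step 4 — take square root: d = √(4.5238) ≈ 2.1269.

d(x, mu) = √(4.5238) ≈ 2.1269


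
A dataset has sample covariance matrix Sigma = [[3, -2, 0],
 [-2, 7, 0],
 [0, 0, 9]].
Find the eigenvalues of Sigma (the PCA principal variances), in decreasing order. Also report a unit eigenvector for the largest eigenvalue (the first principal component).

Step 1 — characteristic polynomial p(λ) = det(λI - Sigma) = λ³ - tr·λ² + c_1·λ - det, where tr = trace, c_1 = sum of the principal 2×2 minors, det = det(Sigma):
  tr = 3 + 7 + 9 = 19,
  c_1 = (3·7 - (-2)²) + (3·9 - (0)²) + (7·9 - (0)²) = 17 + 27 + 63 = 107,
  det = 3·(7·9 - (0)²) - (-2)·((-2)·9 - (0)·(0)) + (0)·((-2)·(0) - 7·(0)) = 3·(63) - (-2)·(-18) + (0)·(0) = 153.
  So p(λ) = λ³ - 19λ² + 107λ - 153.
Step 2 — look for an integer root (rational root theorem: any rational root is an integer divisor of 153). Testing λ = 9:
  p(9) = 729 - 1539 + 963 - 153 = 0  ✓
  Dividing out (λ - 9): p(λ) = (λ - 9)(λ² - 10λ + 17).
Step 3 — remaining eigenvalues from the quadratic λ² - 10λ + 17 = 0:
  Δ = 10² - 4·17 = 100 - 68 = 32,  λ = (10 ± √32)/2 = (10 ± 5.6569)/2 ≈ 7.8284 or 2.1716.
  Sorted: λ_1 = 9,  λ_2 = 7.8284,  λ_3 = 2.1716  (check: sum = 19 = tr ✓).

Step 4 — unit eigenvector for λ_1 = 9: v spans the null space of (Sigma - λ_1 I), whose rows are
  r_1 = (-6, -2, 0),  r_2 = (-2, -2, 0),  r_3 = (0, 0, 0).
  v is orthogonal to every row, so take v ∝ r_1 × r_2 = ((-2)·(0) - (0)·(-2), (0)·(-2) - (-6)·(0), (-6)·(-2) - (-2)·(-2)) = (0, 0, 8).
  Rescale (divide by 8): u = (0, 0, 1).
  ||u|| = √((0)² + (0)² + (1)²) = √(1) = 1,  v_1 = u/||u|| ≈ (0, 0, 1) (||v_1|| = 1).

λ_1 = 9,  λ_2 = 7.8284,  λ_3 = 2.1716;  v_1 ≈ (0, 0, 1)


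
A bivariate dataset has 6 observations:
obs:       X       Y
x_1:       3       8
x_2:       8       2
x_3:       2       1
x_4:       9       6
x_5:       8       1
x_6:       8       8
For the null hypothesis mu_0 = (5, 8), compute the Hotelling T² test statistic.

Step 1 — sample mean vector:
  mean(X) = (3 + 8 + 2 + 9 + 8 + 8) / 6 = 38/6 = 6.3333
  mean(Y) = (8 + 2 + 1 + 6 + 1 + 8) / 6 = 26/6 = 4.3333
  x̄ = (6.3333, 4.3333),  deviation x̄ - mu_0 = (6.3333, 4.3333) - (5, 8) = (1.3333, -3.6667).

Step 2 — sample covariance matrix, S[i,j] = (1/(n-1)) · Σ_k (x_{k,i} - mean_i) · (x_{k,j} - mean_j), divisor n-1 = 5:
  S[X,X] = ((-3.3333)·(-3.3333) + (1.6667)·(1.6667) + (-4.3333)·(-4.3333) + (2.6667)·(2.6667) + (1.6667)·(1.6667) + (1.6667)·(1.6667)) / 5 = 45.3333/5 = 9.0667
  S[X,Y] = ((-3.3333)·(3.6667) + (1.6667)·(-2.3333) + (-4.3333)·(-3.3333) + (2.6667)·(1.6667) + (1.6667)·(-3.3333) + (1.6667)·(3.6667)) / 5 = 3.3333/5 = 0.6667
  S[Y,Y] = ((3.6667)·(3.6667) + (-2.3333)·(-2.3333) + (-3.3333)·(-3.3333) + (1.6667)·(1.6667) + (-3.3333)·(-3.3333) + (3.6667)·(3.6667)) / 5 = 57.3333/5 = 11.4667
  S = [[9.0667, 0.6667],
 [0.6667, 11.4667]].

Step 3 — invert S. det(S) = 9.0667·11.4667 - (0.6667)² = 103.52.
  S^{-1} = (1/det) · [[d, -b], [-b, a]] = [[0.1108, -0.0064],
 [-0.0064, 0.0876]].

Step 4 — quadratic form (x̄ - mu_0)^T · S^{-1} · (x̄ - mu_0):
  S^{-1} · (x̄ - mu_0) = (0.1713, -0.3297),
  (x̄ - mu_0)^T · [...] = (1.3333)·(0.1713) + (-3.6667)·(-0.3297) = 1.4374.

Step 5 — scale by n: T² = 6 · 1.4374 = 8.6244.

T² ≈ 8.6244


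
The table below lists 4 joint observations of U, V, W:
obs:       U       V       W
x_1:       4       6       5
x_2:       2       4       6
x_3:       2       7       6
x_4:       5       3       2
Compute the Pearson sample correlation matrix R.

Step 1 — column means:
  mean(U) = (4 + 2 + 2 + 5) / 4 = 13/4 = 3.25
  mean(V) = (6 + 4 + 7 + 3) / 4 = 20/4 = 5
  mean(W) = (5 + 6 + 6 + 2) / 4 = 19/4 = 4.75

Step 2 — sample variances and covariances s[i,j] = (1/(n-1)) · Σ_k (x_{k,i} - mean_i) · (x_{k,j} - mean_j), with n-1 = 3:
  s[U,U] = ((0.75)·(0.75) + (-1.25)·(-1.25) + (-1.25)·(-1.25) + (1.75)·(1.75)) / 3 = 6.75/3 = 2.25
  s[U,V] = ((0.75)·(1) + (-1.25)·(-1) + (-1.25)·(2) + (1.75)·(-2)) / 3 = -4/3 = -1.3333
  s[U,W] = ((0.75)·(0.25) + (-1.25)·(1.25) + (-1.25)·(1.25) + (1.75)·(-2.75)) / 3 = -7.75/3 = -2.5833
  s[V,V] = ((1)·(1) + (-1)·(-1) + (2)·(2) + (-2)·(-2)) / 3 = 10/3 = 3.3333
  s[V,W] = ((1)·(0.25) + (-1)·(1.25) + (2)·(1.25) + (-2)·(-2.75)) / 3 = 7/3 = 2.3333
  s[W,W] = ((0.25)·(0.25) + (1.25)·(1.25) + (1.25)·(1.25) + (-2.75)·(-2.75)) / 3 = 10.75/3 = 3.5833
  Sample standard deviations s_i = √(s[i,i]):
  s(U) = √(2.25) = 1.5
  s(V) = √(3.3333) = 1.8257
  s(W) = √(3.5833) = 1.893

Step 3 — r_{ij} = s_{ij} / (s_i · s_j):
  r[U,U] = 1 (diagonal).
  r[U,V] = -1.3333 / (1.5 · 1.8257) = -1.3333 / 2.7386 = -0.4869
  r[U,W] = -2.5833 / (1.5 · 1.893) = -2.5833 / 2.8395 = -0.9098
  r[V,V] = 1 (diagonal).
  r[V,W] = 2.3333 / (1.8257 · 1.893) = 2.3333 / 3.4561 = 0.6751
  r[W,W] = 1 (diagonal).

R is symmetric with unit diagonal. Assembling:

R = [[1, -0.4869, -0.9098],
 [-0.4869, 1, 0.6751],
 [-0.9098, 0.6751, 1]]


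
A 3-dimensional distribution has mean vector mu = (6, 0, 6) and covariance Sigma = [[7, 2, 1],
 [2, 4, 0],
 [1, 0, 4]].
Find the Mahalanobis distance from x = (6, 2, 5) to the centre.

Step 1 — centre the observation: (x - mu) = (0, 2, -1).

Step 2 — invert Sigma (cofactor / det for 3×3, or solve directly):
  Sigma^{-1} = [[0.1739, -0.087, -0.0435],
 [-0.087, 0.2935, 0.0217],
 [-0.0435, 0.0217, 0.2609]].

Step 3 — form the quadratic (x - mu)^T · Sigma^{-1} · (x - mu):
  Sigma^{-1} · (x - mu) = (-0.1304, 0.5652, -0.2174).
  (x - mu)^T · [Sigma^{-1} · (x - mu)] = (0)·(-0.1304) + (2)·(0.5652) + (-1)·(-0.2174) = 1.3478.

Step 4 — take square root: d = √(1.3478) ≈ 1.161.

d(x, mu) = √(1.3478) ≈ 1.161


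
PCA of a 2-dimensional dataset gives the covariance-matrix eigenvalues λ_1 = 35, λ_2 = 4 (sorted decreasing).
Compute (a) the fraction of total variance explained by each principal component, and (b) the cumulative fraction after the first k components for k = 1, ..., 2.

Step 1 — total variance = trace(Sigma) = Σ λ_i = 35 + 4 = 39.

Step 2 — fraction explained by component i = λ_i / Σ λ:
  PC1: 35/39 = 0.8974
  PC2: 4/39 = 0.1026

Step 3 — cumulative fraction after k components = (λ_1 + ... + λ_k) / Σ λ:
  k = 1: 35/39 = 0.8974
  k = 2: (35 + 4)/39 = 39/39 = 1

Summary (fraction, with percent):

explained: PC1 0.8974 (89.74%), PC2 0.1026 (10.26%);  cumulative: 0.8974, 1


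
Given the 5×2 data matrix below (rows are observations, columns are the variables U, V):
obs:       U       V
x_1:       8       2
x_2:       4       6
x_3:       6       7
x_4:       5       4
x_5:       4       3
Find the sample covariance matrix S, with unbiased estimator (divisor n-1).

Step 1 — column means:
  mean(U) = (8 + 4 + 6 + 5 + 4) / 5 = 27/5 = 5.4
  mean(V) = (2 + 6 + 7 + 4 + 3) / 5 = 22/5 = 4.4

Step 2 — sample covariance S[i,j] = (1/(n-1)) · Σ_k (x_{k,i} - mean_i) · (x_{k,j} - mean_j), with n-1 = 4.
  S[U,U] = ((2.6)·(2.6) + (-1.4)·(-1.4) + (0.6)·(0.6) + (-0.4)·(-0.4) + (-1.4)·(-1.4)) / 4 = 11.2/4 = 2.8
  S[U,V] = ((2.6)·(-2.4) + (-1.4)·(1.6) + (0.6)·(2.6) + (-0.4)·(-0.4) + (-1.4)·(-1.4)) / 4 = -4.8/4 = -1.2
  S[V,V] = ((-2.4)·(-2.4) + (1.6)·(1.6) + (2.6)·(2.6) + (-0.4)·(-0.4) + (-1.4)·(-1.4)) / 4 = 17.2/4 = 4.3

S is symmetric (S[j,i] = S[i,j]). Assembling:

S = [[2.8, -1.2],
 [-1.2, 4.3]]


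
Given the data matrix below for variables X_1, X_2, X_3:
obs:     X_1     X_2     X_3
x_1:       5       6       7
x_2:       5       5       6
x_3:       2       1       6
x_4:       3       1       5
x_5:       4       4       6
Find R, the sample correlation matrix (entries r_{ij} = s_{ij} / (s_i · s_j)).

Step 1 — column means:
  mean(X_1) = (5 + 5 + 2 + 3 + 4) / 5 = 19/5 = 3.8
  mean(X_2) = (6 + 5 + 1 + 1 + 4) / 5 = 17/5 = 3.4
  mean(X_3) = (7 + 6 + 6 + 5 + 6) / 5 = 30/5 = 6

Step 2 — sample variances and covariances s[i,j] = (1/(n-1)) · Σ_k (x_{k,i} - mean_i) · (x_{k,j} - mean_j), with n-1 = 4:
  s[X_1,X_1] = ((1.2)·(1.2) + (1.2)·(1.2) + (-1.8)·(-1.8) + (-0.8)·(-0.8) + (0.2)·(0.2)) / 4 = 6.8/4 = 1.7
  s[X_1,X_2] = ((1.2)·(2.6) + (1.2)·(1.6) + (-1.8)·(-2.4) + (-0.8)·(-2.4) + (0.2)·(0.6)) / 4 = 11.4/4 = 2.85
  s[X_1,X_3] = ((1.2)·(1) + (1.2)·(0) + (-1.8)·(0) + (-0.8)·(-1) + (0.2)·(0)) / 4 = 2/4 = 0.5
  s[X_2,X_2] = ((2.6)·(2.6) + (1.6)·(1.6) + (-2.4)·(-2.4) + (-2.4)·(-2.4) + (0.6)·(0.6)) / 4 = 21.2/4 = 5.3
  s[X_2,X_3] = ((2.6)·(1) + (1.6)·(0) + (-2.4)·(0) + (-2.4)·(-1) + (0.6)·(0)) / 4 = 5/4 = 1.25
  s[X_3,X_3] = ((1)·(1) + (0)·(0) + (0)·(0) + (-1)·(-1) + (0)·(0)) / 4 = 2/4 = 0.5
  Sample standard deviations s_i = √(s[i,i]):
  s(X_1) = √(1.7) = 1.3038
  s(X_2) = √(5.3) = 2.3022
  s(X_3) = √(0.5) = 0.7071

Step 3 — r_{ij} = s_{ij} / (s_i · s_j):
  r[X_1,X_1] = 1 (diagonal).
  r[X_1,X_2] = 2.85 / (1.3038 · 2.3022) = 2.85 / 3.0017 = 0.9495
  r[X_1,X_3] = 0.5 / (1.3038 · 0.7071) = 0.5 / 0.922 = 0.5423
  r[X_2,X_2] = 1 (diagonal).
  r[X_2,X_3] = 1.25 / (2.3022 · 0.7071) = 1.25 / 1.6279 = 0.7679
  r[X_3,X_3] = 1 (diagonal).

R is symmetric with unit diagonal. Assembling:

R = [[1, 0.9495, 0.5423],
 [0.9495, 1, 0.7679],
 [0.5423, 0.7679, 1]]


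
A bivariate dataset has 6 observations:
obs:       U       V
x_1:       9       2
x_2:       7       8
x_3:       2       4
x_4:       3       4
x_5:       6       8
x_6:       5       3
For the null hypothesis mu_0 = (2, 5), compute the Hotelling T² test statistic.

Step 1 — sample mean vector:
  mean(U) = (9 + 7 + 2 + 3 + 6 + 5) / 6 = 32/6 = 5.3333
  mean(V) = (2 + 8 + 4 + 4 + 8 + 3) / 6 = 29/6 = 4.8333
  x̄ = (5.3333, 4.8333),  deviation x̄ - mu_0 = (5.3333, 4.8333) - (2, 5) = (3.3333, -0.1667).

Step 2 — sample covariance matrix, S[i,j] = (1/(n-1)) · Σ_k (x_{k,i} - mean_i) · (x_{k,j} - mean_j), divisor n-1 = 5:
  S[U,U] = ((3.6667)·(3.6667) + (1.6667)·(1.6667) + (-3.3333)·(-3.3333) + (-2.3333)·(-2.3333) + (0.6667)·(0.6667) + (-0.3333)·(-0.3333)) / 5 = 33.3333/5 = 6.6667
  S[U,V] = ((3.6667)·(-2.8333) + (1.6667)·(3.1667) + (-3.3333)·(-0.8333) + (-2.3333)·(-0.8333) + (0.6667)·(3.1667) + (-0.3333)·(-1.8333)) / 5 = 2.3333/5 = 0.4667
  S[V,V] = ((-2.8333)·(-2.8333) + (3.1667)·(3.1667) + (-0.8333)·(-0.8333) + (-0.8333)·(-0.8333) + (3.1667)·(3.1667) + (-1.8333)·(-1.8333)) / 5 = 32.8333/5 = 6.5667
  S = [[6.6667, 0.4667],
 [0.4667, 6.5667]].

Step 3 — invert S. det(S) = 6.6667·6.5667 - (0.4667)² = 43.56.
  S^{-1} = (1/det) · [[d, -b], [-b, a]] = [[0.1507, -0.0107],
 [-0.0107, 0.153]].

Step 4 — quadratic form (x̄ - mu_0)^T · S^{-1} · (x̄ - mu_0):
  S^{-1} · (x̄ - mu_0) = (0.5043, -0.0612),
  (x̄ - mu_0)^T · [...] = (3.3333)·(0.5043) + (-0.1667)·(-0.0612) = 1.6912.

Step 5 — scale by n: T² = 6 · 1.6912 = 10.1469.

T² ≈ 10.1469


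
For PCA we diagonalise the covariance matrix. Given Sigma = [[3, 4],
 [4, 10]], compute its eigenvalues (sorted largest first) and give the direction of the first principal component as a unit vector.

Step 1 — characteristic polynomial of 2×2 Sigma:
  det(Sigma - λI) = λ² - trace · λ + det = 0.
  trace = 3 + 10 = 13, det = 3·10 - (4)² = 14.
Step 2 — discriminant:
  Δ = trace² - 4·det = 169 - 56 = 113.
Step 3 — eigenvalues:
  λ = (trace ± √Δ)/2 = (13 ± 10.6301)/2,
  λ_1 = 11.8151,  λ_2 = 1.1849.

Step 4 — unit eigenvector for λ_1: solve (Sigma - λ_1 I)v = 0. First row:
  (3 - 11.8151)·v_x + (4)·v_y = 0, i.e. (-8.8151)·v_x + (4)·v_y = 0,
  so v ∝ (b, λ_1 - a) = (4, 8.8151) = u.
  ||u|| = √((4)² + (8.8151)²) = √(93.7055) ≈ 9.6802,
  v_1 = u/||u|| ≈ (0.4132, 0.9106) (||v_1|| = 1).

λ_1 = 11.8151,  λ_2 = 1.1849;  v_1 ≈ (0.4132, 0.9106)


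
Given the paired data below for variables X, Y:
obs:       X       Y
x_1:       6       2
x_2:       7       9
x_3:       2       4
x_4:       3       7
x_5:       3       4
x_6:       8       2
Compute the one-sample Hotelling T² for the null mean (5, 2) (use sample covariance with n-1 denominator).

Step 1 — sample mean vector:
  mean(X) = (6 + 7 + 2 + 3 + 3 + 8) / 6 = 29/6 = 4.8333
  mean(Y) = (2 + 9 + 4 + 7 + 4 + 2) / 6 = 28/6 = 4.6667
  x̄ = (4.8333, 4.6667),  deviation x̄ - mu_0 = (4.8333, 4.6667) - (5, 2) = (-0.1667, 2.6667).

Step 2 — sample covariance matrix, S[i,j] = (1/(n-1)) · Σ_k (x_{k,i} - mean_i) · (x_{k,j} - mean_j), divisor n-1 = 5:
  S[X,X] = ((1.1667)·(1.1667) + (2.1667)·(2.1667) + (-2.8333)·(-2.8333) + (-1.8333)·(-1.8333) + (-1.8333)·(-1.8333) + (3.1667)·(3.1667)) / 5 = 30.8333/5 = 6.1667
  S[X,Y] = ((1.1667)·(-2.6667) + (2.1667)·(4.3333) + (-2.8333)·(-0.6667) + (-1.8333)·(2.3333) + (-1.8333)·(-0.6667) + (3.1667)·(-2.6667)) / 5 = -3.3333/5 = -0.6667
  S[Y,Y] = ((-2.6667)·(-2.6667) + (4.3333)·(4.3333) + (-0.6667)·(-0.6667) + (2.3333)·(2.3333) + (-0.6667)·(-0.6667) + (-2.6667)·(-2.6667)) / 5 = 39.3333/5 = 7.8667
  S = [[6.1667, -0.6667],
 [-0.6667, 7.8667]].

Step 3 — invert S. det(S) = 6.1667·7.8667 - (-0.6667)² = 48.0667.
  S^{-1} = (1/det) · [[d, -b], [-b, a]] = [[0.1637, 0.0139],
 [0.0139, 0.1283]].

Step 4 — quadratic form (x̄ - mu_0)^T · S^{-1} · (x̄ - mu_0):
  S^{-1} · (x̄ - mu_0) = (0.0097, 0.3398),
  (x̄ - mu_0)^T · [...] = (-0.1667)·(0.0097) + (2.6667)·(0.3398) = 0.9045.

Step 5 — scale by n: T² = 6 · 0.9045 = 5.4272.

T² ≈ 5.4272


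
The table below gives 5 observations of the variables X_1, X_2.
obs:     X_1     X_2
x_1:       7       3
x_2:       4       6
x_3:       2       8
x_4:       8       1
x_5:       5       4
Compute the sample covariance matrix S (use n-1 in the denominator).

Step 1 — column means:
  mean(X_1) = (7 + 4 + 2 + 8 + 5) / 5 = 26/5 = 5.2
  mean(X_2) = (3 + 6 + 8 + 1 + 4) / 5 = 22/5 = 4.4

Step 2 — sample covariance S[i,j] = (1/(n-1)) · Σ_k (x_{k,i} - mean_i) · (x_{k,j} - mean_j), with n-1 = 4.
  S[X_1,X_1] = ((1.8)·(1.8) + (-1.2)·(-1.2) + (-3.2)·(-3.2) + (2.8)·(2.8) + (-0.2)·(-0.2)) / 4 = 22.8/4 = 5.7
  S[X_1,X_2] = ((1.8)·(-1.4) + (-1.2)·(1.6) + (-3.2)·(3.6) + (2.8)·(-3.4) + (-0.2)·(-0.4)) / 4 = -25.4/4 = -6.35
  S[X_2,X_2] = ((-1.4)·(-1.4) + (1.6)·(1.6) + (3.6)·(3.6) + (-3.4)·(-3.4) + (-0.4)·(-0.4)) / 4 = 29.2/4 = 7.3

S is symmetric (S[j,i] = S[i,j]). Assembling:

S = [[5.7, -6.35],
 [-6.35, 7.3]]


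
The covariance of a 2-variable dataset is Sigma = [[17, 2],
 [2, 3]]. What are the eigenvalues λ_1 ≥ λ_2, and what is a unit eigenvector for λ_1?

Step 1 — characteristic polynomial of 2×2 Sigma:
  det(Sigma - λI) = λ² - trace · λ + det = 0.
  trace = 17 + 3 = 20, det = 17·3 - (2)² = 47.
Step 2 — discriminant:
  Δ = trace² - 4·det = 400 - 188 = 212.
Step 3 — eigenvalues:
  λ = (trace ± √Δ)/2 = (20 ± 14.5602)/2,
  λ_1 = 17.2801,  λ_2 = 2.7199.

Step 4 — unit eigenvector for λ_1: solve (Sigma - λ_1 I)v = 0. First row:
  (17 - 17.2801)·v_x + (2)·v_y = 0, i.e. (-0.2801)·v_x + (2)·v_y = 0,
  so v ∝ (b, λ_1 - a) = (2, 0.2801) = u.
  ||u|| = √((2)² + (0.2801)²) = √(4.0785) ≈ 2.0195,
  v_1 = u/||u|| ≈ (0.9903, 0.1387) (||v_1|| = 1).

λ_1 = 17.2801,  λ_2 = 2.7199;  v_1 ≈ (0.9903, 0.1387)


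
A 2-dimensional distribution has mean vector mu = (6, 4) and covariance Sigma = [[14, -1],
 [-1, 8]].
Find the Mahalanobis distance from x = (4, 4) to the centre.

Step 1 — centre the observation: (x - mu) = (-2, 0).

Step 2 — invert Sigma. det(Sigma) = 14·8 - (-1)² = 111.
  Sigma^{-1} = (1/det) · [[d, -b], [-b, a]] = [[0.0721, 0.009],
 [0.009, 0.1261]].

Step 3 — form the quadratic (x - mu)^T · Sigma^{-1} · (x - mu):
  Sigma^{-1} · (x - mu) = (-0.1441, -0.018).
  (x - mu)^T · [Sigma^{-1} · (x - mu)] = (-2)·(-0.1441) + (0)·(-0.018) = 0.2883.

Step 4 — take square root: d = √(0.2883) ≈ 0.5369.

d(x, mu) = √(0.2883) ≈ 0.5369


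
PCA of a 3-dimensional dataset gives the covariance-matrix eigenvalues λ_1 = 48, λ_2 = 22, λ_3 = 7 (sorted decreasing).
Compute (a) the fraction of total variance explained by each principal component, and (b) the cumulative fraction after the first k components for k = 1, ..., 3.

Step 1 — total variance = trace(Sigma) = Σ λ_i = 48 + 22 + 7 = 77.

Step 2 — fraction explained by component i = λ_i / Σ λ:
  PC1: 48/77 = 0.6234
  PC2: 22/77 = 0.2857
  PC3: 7/77 = 0.0909

Step 3 — cumulative fraction after k components = (λ_1 + ... + λ_k) / Σ λ:
  k = 1: 48/77 = 0.6234
  k = 2: (48 + 22)/77 = 70/77 = 0.9091
  k = 3: (48 + 22 + 7)/77 = 77/77 = 1

Summary (fraction, with percent):

explained: PC1 0.6234 (62.34%), PC2 0.2857 (28.57%), PC3 0.0909 (9.09%);  cumulative: 0.6234, 0.9091, 1


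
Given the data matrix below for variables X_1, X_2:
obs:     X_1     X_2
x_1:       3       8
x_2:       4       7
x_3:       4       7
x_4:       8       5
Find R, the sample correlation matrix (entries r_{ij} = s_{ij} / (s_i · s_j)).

Step 1 — column means:
  mean(X_1) = (3 + 4 + 4 + 8) / 4 = 19/4 = 4.75
  mean(X_2) = (8 + 7 + 7 + 5) / 4 = 27/4 = 6.75

Step 2 — sample variances and covariances s[i,j] = (1/(n-1)) · Σ_k (x_{k,i} - mean_i) · (x_{k,j} - mean_j), with n-1 = 3:
  s[X_1,X_1] = ((-1.75)·(-1.75) + (-0.75)·(-0.75) + (-0.75)·(-0.75) + (3.25)·(3.25)) / 3 = 14.75/3 = 4.9167
  s[X_1,X_2] = ((-1.75)·(1.25) + (-0.75)·(0.25) + (-0.75)·(0.25) + (3.25)·(-1.75)) / 3 = -8.25/3 = -2.75
  s[X_2,X_2] = ((1.25)·(1.25) + (0.25)·(0.25) + (0.25)·(0.25) + (-1.75)·(-1.75)) / 3 = 4.75/3 = 1.5833
  Sample standard deviations s_i = √(s[i,i]):
  s(X_1) = √(4.9167) = 2.2174
  s(X_2) = √(1.5833) = 1.2583

Step 3 — r_{ij} = s_{ij} / (s_i · s_j):
  r[X_1,X_1] = 1 (diagonal).
  r[X_1,X_2] = -2.75 / (2.2174 · 1.2583) = -2.75 / 2.7901 = -0.9856
  r[X_2,X_2] = 1 (diagonal).

R is symmetric with unit diagonal. Assembling:

R = [[1, -0.9856],
 [-0.9856, 1]]


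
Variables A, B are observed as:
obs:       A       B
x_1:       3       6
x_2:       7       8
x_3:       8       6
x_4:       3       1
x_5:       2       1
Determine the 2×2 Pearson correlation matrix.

Step 1 — column means:
  mean(A) = (3 + 7 + 8 + 3 + 2) / 5 = 23/5 = 4.6
  mean(B) = (6 + 8 + 6 + 1 + 1) / 5 = 22/5 = 4.4

Step 2 — sample variances and covariances s[i,j] = (1/(n-1)) · Σ_k (x_{k,i} - mean_i) · (x_{k,j} - mean_j), with n-1 = 4:
  s[A,A] = ((-1.6)·(-1.6) + (2.4)·(2.4) + (3.4)·(3.4) + (-1.6)·(-1.6) + (-2.6)·(-2.6)) / 4 = 29.2/4 = 7.3
  s[A,B] = ((-1.6)·(1.6) + (2.4)·(3.6) + (3.4)·(1.6) + (-1.6)·(-3.4) + (-2.6)·(-3.4)) / 4 = 25.8/4 = 6.45
  s[B,B] = ((1.6)·(1.6) + (3.6)·(3.6) + (1.6)·(1.6) + (-3.4)·(-3.4) + (-3.4)·(-3.4)) / 4 = 41.2/4 = 10.3
  Sample standard deviations s_i = √(s[i,i]):
  s(A) = √(7.3) = 2.7019
  s(B) = √(10.3) = 3.2094

Step 3 — r_{ij} = s_{ij} / (s_i · s_j):
  r[A,A] = 1 (diagonal).
  r[A,B] = 6.45 / (2.7019 · 3.2094) = 6.45 / 8.6712 = 0.7438
  r[B,B] = 1 (diagonal).

R is symmetric with unit diagonal. Assembling:

R = [[1, 0.7438],
 [0.7438, 1]]


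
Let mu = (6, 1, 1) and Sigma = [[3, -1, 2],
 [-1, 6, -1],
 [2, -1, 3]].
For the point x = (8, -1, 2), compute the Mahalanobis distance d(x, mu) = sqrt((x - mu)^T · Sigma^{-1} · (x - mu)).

Step 1 — centre the observation: (x - mu) = (2, -2, 1).

Step 2 — invert Sigma (cofactor / det for 3×3, or solve directly):
  Sigma^{-1} = [[0.6071, 0.0357, -0.3929],
 [0.0357, 0.1786, 0.0357],
 [-0.3929, 0.0357, 0.6071]].

Step 3 — form the quadratic (x - mu)^T · Sigma^{-1} · (x - mu):
  Sigma^{-1} · (x - mu) = (0.75, -0.25, -0.25).
  (x - mu)^T · [Sigma^{-1} · (x - mu)] = (2)·(0.75) + (-2)·(-0.25) + (1)·(-0.25) = 1.75.

Step 4 — take square root: d = √(1.75) ≈ 1.3229.

d(x, mu) = √(1.75) ≈ 1.3229


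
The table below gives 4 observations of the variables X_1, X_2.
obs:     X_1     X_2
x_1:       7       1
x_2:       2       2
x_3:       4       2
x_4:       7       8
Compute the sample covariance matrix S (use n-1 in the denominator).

Step 1 — column means:
  mean(X_1) = (7 + 2 + 4 + 7) / 4 = 20/4 = 5
  mean(X_2) = (1 + 2 + 2 + 8) / 4 = 13/4 = 3.25

Step 2 — sample covariance S[i,j] = (1/(n-1)) · Σ_k (x_{k,i} - mean_i) · (x_{k,j} - mean_j), with n-1 = 3.
  S[X_1,X_1] = ((2)·(2) + (-3)·(-3) + (-1)·(-1) + (2)·(2)) / 3 = 18/3 = 6
  S[X_1,X_2] = ((2)·(-2.25) + (-3)·(-1.25) + (-1)·(-1.25) + (2)·(4.75)) / 3 = 10/3 = 3.3333
  S[X_2,X_2] = ((-2.25)·(-2.25) + (-1.25)·(-1.25) + (-1.25)·(-1.25) + (4.75)·(4.75)) / 3 = 30.75/3 = 10.25

S is symmetric (S[j,i] = S[i,j]). Assembling:

S = [[6, 3.3333],
 [3.3333, 10.25]]


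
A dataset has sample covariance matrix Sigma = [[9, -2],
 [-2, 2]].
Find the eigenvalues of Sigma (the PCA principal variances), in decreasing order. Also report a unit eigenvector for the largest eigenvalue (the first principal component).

Step 1 — characteristic polynomial of 2×2 Sigma:
  det(Sigma - λI) = λ² - trace · λ + det = 0.
  trace = 9 + 2 = 11, det = 9·2 - (-2)² = 14.
Step 2 — discriminant:
  Δ = trace² - 4·det = 121 - 56 = 65.
Step 3 — eigenvalues:
  λ = (trace ± √Δ)/2 = (11 ± 8.0623)/2,
  λ_1 = 9.5311,  λ_2 = 1.4689.

Step 4 — unit eigenvector for λ_1: solve (Sigma - λ_1 I)v = 0. First row:
  (9 - 9.5311)·v_x + (-2)·v_y = 0, i.e. (-0.5311)·v_x + (-2)·v_y = 0,
  so v ∝ (b, λ_1 - a) = (-2, 0.5311); multiply by -1 so the first entry is positive: u = (2, -0.5311).
  ||u|| = √((2)² + (-0.5311)²) = √(4.2821) ≈ 2.0693,
  v_1 = u/||u|| ≈ (0.9665, -0.2567) (||v_1|| = 1).

λ_1 = 9.5311,  λ_2 = 1.4689;  v_1 ≈ (0.9665, -0.2567)


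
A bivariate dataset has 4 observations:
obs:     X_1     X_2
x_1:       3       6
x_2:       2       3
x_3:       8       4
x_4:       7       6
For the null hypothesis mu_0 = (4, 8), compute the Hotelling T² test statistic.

Step 1 — sample mean vector:
  mean(X_1) = (3 + 2 + 8 + 7) / 4 = 20/4 = 5
  mean(X_2) = (6 + 3 + 4 + 6) / 4 = 19/4 = 4.75
  x̄ = (5, 4.75),  deviation x̄ - mu_0 = (5, 4.75) - (4, 8) = (1, -3.25).

Step 2 — sample covariance matrix, S[i,j] = (1/(n-1)) · Σ_k (x_{k,i} - mean_i) · (x_{k,j} - mean_j), divisor n-1 = 3:
  S[X_1,X_1] = ((-2)·(-2) + (-3)·(-3) + (3)·(3) + (2)·(2)) / 3 = 26/3 = 8.6667
  S[X_1,X_2] = ((-2)·(1.25) + (-3)·(-1.75) + (3)·(-0.75) + (2)·(1.25)) / 3 = 3/3 = 1
  S[X_2,X_2] = ((1.25)·(1.25) + (-1.75)·(-1.75) + (-0.75)·(-0.75) + (1.25)·(1.25)) / 3 = 6.75/3 = 2.25
  S = [[8.6667, 1],
 [1, 2.25]].

Step 3 — invert S. det(S) = 8.6667·2.25 - (1)² = 18.5.
  S^{-1} = (1/det) · [[d, -b], [-b, a]] = [[0.1216, -0.0541],
 [-0.0541, 0.4685]].

Step 4 — quadratic form (x̄ - mu_0)^T · S^{-1} · (x̄ - mu_0):
  S^{-1} · (x̄ - mu_0) = (0.2973, -1.5766),
  (x̄ - mu_0)^T · [...] = (1)·(0.2973) + (-3.25)·(-1.5766) = 5.4212.

Step 5 — scale by n: T² = 4 · 5.4212 = 21.6847.

T² ≈ 21.6847


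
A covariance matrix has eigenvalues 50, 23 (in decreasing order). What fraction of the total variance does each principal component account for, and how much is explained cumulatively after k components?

Step 1 — total variance = trace(Sigma) = Σ λ_i = 50 + 23 = 73.

Step 2 — fraction explained by component i = λ_i / Σ λ:
  PC1: 50/73 = 0.6849
  PC2: 23/73 = 0.3151

Step 3 — cumulative fraction after k components = (λ_1 + ... + λ_k) / Σ λ:
  k = 1: 50/73 = 0.6849
  k = 2: (50 + 23)/73 = 73/73 = 1

Summary (fraction, with percent):

explained: PC1 0.6849 (68.49%), PC2 0.3151 (31.51%);  cumulative: 0.6849, 1


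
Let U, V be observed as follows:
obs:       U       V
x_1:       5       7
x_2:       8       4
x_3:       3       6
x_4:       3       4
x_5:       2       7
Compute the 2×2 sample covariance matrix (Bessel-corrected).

Step 1 — column means:
  mean(U) = (5 + 8 + 3 + 3 + 2) / 5 = 21/5 = 4.2
  mean(V) = (7 + 4 + 6 + 4 + 7) / 5 = 28/5 = 5.6

Step 2 — sample covariance S[i,j] = (1/(n-1)) · Σ_k (x_{k,i} - mean_i) · (x_{k,j} - mean_j), with n-1 = 4.
  S[U,U] = ((0.8)·(0.8) + (3.8)·(3.8) + (-1.2)·(-1.2) + (-1.2)·(-1.2) + (-2.2)·(-2.2)) / 4 = 22.8/4 = 5.7
  S[U,V] = ((0.8)·(1.4) + (3.8)·(-1.6) + (-1.2)·(0.4) + (-1.2)·(-1.6) + (-2.2)·(1.4)) / 4 = -6.6/4 = -1.65
  S[V,V] = ((1.4)·(1.4) + (-1.6)·(-1.6) + (0.4)·(0.4) + (-1.6)·(-1.6) + (1.4)·(1.4)) / 4 = 9.2/4 = 2.3

S is symmetric (S[j,i] = S[i,j]). Assembling:

S = [[5.7, -1.65],
 [-1.65, 2.3]]


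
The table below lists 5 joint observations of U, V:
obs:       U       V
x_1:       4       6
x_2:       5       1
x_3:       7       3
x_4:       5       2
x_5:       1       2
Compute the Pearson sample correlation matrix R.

Step 1 — column means:
  mean(U) = (4 + 5 + 7 + 5 + 1) / 5 = 22/5 = 4.4
  mean(V) = (6 + 1 + 3 + 2 + 2) / 5 = 14/5 = 2.8

Step 2 — sample variances and covariances s[i,j] = (1/(n-1)) · Σ_k (x_{k,i} - mean_i) · (x_{k,j} - mean_j), with n-1 = 4:
  s[U,U] = ((-0.4)·(-0.4) + (0.6)·(0.6) + (2.6)·(2.6) + (0.6)·(0.6) + (-3.4)·(-3.4)) / 4 = 19.2/4 = 4.8
  s[U,V] = ((-0.4)·(3.2) + (0.6)·(-1.8) + (2.6)·(0.2) + (0.6)·(-0.8) + (-3.4)·(-0.8)) / 4 = 0.4/4 = 0.1
  s[V,V] = ((3.2)·(3.2) + (-1.8)·(-1.8) + (0.2)·(0.2) + (-0.8)·(-0.8) + (-0.8)·(-0.8)) / 4 = 14.8/4 = 3.7
  Sample standard deviations s_i = √(s[i,i]):
  s(U) = √(4.8) = 2.1909
  s(V) = √(3.7) = 1.9235

Step 3 — r_{ij} = s_{ij} / (s_i · s_j):
  r[U,U] = 1 (diagonal).
  r[U,V] = 0.1 / (2.1909 · 1.9235) = 0.1 / 4.2143 = 0.0237
  r[V,V] = 1 (diagonal).

R is symmetric with unit diagonal. Assembling:

R = [[1, 0.0237],
 [0.0237, 1]]


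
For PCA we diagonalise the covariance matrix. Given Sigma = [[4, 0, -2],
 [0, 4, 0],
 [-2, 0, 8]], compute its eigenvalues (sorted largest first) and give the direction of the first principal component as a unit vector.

Step 1 — characteristic polynomial p(λ) = det(λI - Sigma) = λ³ - tr·λ² + c_1·λ - det, where tr = trace, c_1 = sum of the principal 2×2 minors, det = det(Sigma):
  tr = 4 + 4 + 8 = 16,
  c_1 = (4·4 - (0)²) + (4·8 - (-2)²) + (4·8 - (0)²) = 16 + 28 + 32 = 76,
  det = 4·(4·8 - (0)²) - (0)·((0)·8 - (0)·(-2)) + (-2)·((0)·(0) - 4·(-2)) = 4·(32) - (0)·(0) + (-2)·(8) = 112.
  So p(λ) = λ³ - 16λ² + 76λ - 112.
Step 2 — look for an integer root (rational root theorem: any rational root is an integer divisor of 112). Testing λ = 4:
  p(4) = 64 - 256 + 304 - 112 = 0  ✓
  Dividing out (λ - 4): p(λ) = (λ - 4)(λ² - 12λ + 28).
Step 3 — remaining eigenvalues from the quadratic λ² - 12λ + 28 = 0:
  Δ = 12² - 4·28 = 144 - 112 = 32,  λ = (12 ± √32)/2 = (12 ± 5.6569)/2 ≈ 8.8284 or 3.1716.
  Sorted: λ_1 = 8.8284,  λ_2 = 4,  λ_3 = 3.1716  (check: sum = 16 = tr ✓).

Step 4 — unit eigenvector for λ_1 ≈ 8.8284: v spans the null space of (Sigma - λ_1 I), whose rows are
  r_1 = (-4.8284, 0, -2),  r_2 = (0, -4.8284, 0),  r_3 = (-2, 0, -0.8284).
  v is orthogonal to every row, so take v ∝ r_1 × r_2 = ((0)·(0) - (-2)·(-4.8284), (-2)·(0) - (-4.8284)·(0), (-4.8284)·(-4.8284) - (0)·(0)) ≈ (-9.6569, 0, 23.3137).
  Rescale (multiply by -1 so the first nonzero entry is positive): u = (9.6569, 0, -23.3137).
  ||u|| = √((9.6569)² + (0)² + (-23.3137)²) = √(636.7838) ≈ 25.2346,  v_1 = u/||u|| ≈ (0.3827, 0, -0.9239) (||v_1|| = 1).

λ_1 = 8.8284,  λ_2 = 4,  λ_3 = 3.1716;  v_1 ≈ (0.3827, 0, -0.9239)


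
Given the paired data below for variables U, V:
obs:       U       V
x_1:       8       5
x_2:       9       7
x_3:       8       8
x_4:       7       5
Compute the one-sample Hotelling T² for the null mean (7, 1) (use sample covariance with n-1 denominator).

Step 1 — sample mean vector:
  mean(U) = (8 + 9 + 8 + 7) / 4 = 32/4 = 8
  mean(V) = (5 + 7 + 8 + 5) / 4 = 25/4 = 6.25
  x̄ = (8, 6.25),  deviation x̄ - mu_0 = (8, 6.25) - (7, 1) = (1, 5.25).

Step 2 — sample covariance matrix, S[i,j] = (1/(n-1)) · Σ_k (x_{k,i} - mean_i) · (x_{k,j} - mean_j), divisor n-1 = 3:
  S[U,U] = ((0)·(0) + (1)·(1) + (0)·(0) + (-1)·(-1)) / 3 = 2/3 = 0.6667
  S[U,V] = ((0)·(-1.25) + (1)·(0.75) + (0)·(1.75) + (-1)·(-1.25)) / 3 = 2/3 = 0.6667
  S[V,V] = ((-1.25)·(-1.25) + (0.75)·(0.75) + (1.75)·(1.75) + (-1.25)·(-1.25)) / 3 = 6.75/3 = 2.25
  S = [[0.6667, 0.6667],
 [0.6667, 2.25]].

Step 3 — invert S. det(S) = 0.6667·2.25 - (0.6667)² = 1.0556.
  S^{-1} = (1/det) · [[d, -b], [-b, a]] = [[2.1316, -0.6316],
 [-0.6316, 0.6316]].

Step 4 — quadratic form (x̄ - mu_0)^T · S^{-1} · (x̄ - mu_0):
  S^{-1} · (x̄ - mu_0) = (-1.1842, 2.6842),
  (x̄ - mu_0)^T · [...] = (1)·(-1.1842) + (5.25)·(2.6842) = 12.9079.

Step 5 — scale by n: T² = 4 · 12.9079 = 51.6316.

T² ≈ 51.6316


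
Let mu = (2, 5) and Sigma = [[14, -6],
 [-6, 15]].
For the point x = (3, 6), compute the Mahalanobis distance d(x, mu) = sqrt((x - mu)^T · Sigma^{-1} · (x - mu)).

Step 1 — centre the observation: (x - mu) = (1, 1).

Step 2 — invert Sigma. det(Sigma) = 14·15 - (-6)² = 174.
  Sigma^{-1} = (1/det) · [[d, -b], [-b, a]] = [[0.0862, 0.0345],
 [0.0345, 0.0805]].

Step 3 — form the quadratic (x - mu)^T · Sigma^{-1} · (x - mu):
  Sigma^{-1} · (x - mu) = (0.1207, 0.1149).
  (x - mu)^T · [Sigma^{-1} · (x - mu)] = (1)·(0.1207) + (1)·(0.1149) = 0.2356.

Step 4 — take square root: d = √(0.2356) ≈ 0.4854.

d(x, mu) = √(0.2356) ≈ 0.4854


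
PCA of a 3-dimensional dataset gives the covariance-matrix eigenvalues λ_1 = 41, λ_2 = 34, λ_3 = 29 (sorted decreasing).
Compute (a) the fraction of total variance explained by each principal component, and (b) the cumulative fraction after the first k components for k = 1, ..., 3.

Step 1 — total variance = trace(Sigma) = Σ λ_i = 41 + 34 + 29 = 104.

Step 2 — fraction explained by component i = λ_i / Σ λ:
  PC1: 41/104 = 0.3942
  PC2: 34/104 = 0.3269
  PC3: 29/104 = 0.2788

Step 3 — cumulative fraction after k components = (λ_1 + ... + λ_k) / Σ λ:
  k = 1: 41/104 = 0.3942
  k = 2: (41 + 34)/104 = 75/104 = 0.7212
  k = 3: (41 + 34 + 29)/104 = 104/104 = 1

Summary (fraction, with percent):

explained: PC1 0.3942 (39.42%), PC2 0.3269 (32.69%), PC3 0.2788 (27.88%);  cumulative: 0.3942, 0.7212, 1


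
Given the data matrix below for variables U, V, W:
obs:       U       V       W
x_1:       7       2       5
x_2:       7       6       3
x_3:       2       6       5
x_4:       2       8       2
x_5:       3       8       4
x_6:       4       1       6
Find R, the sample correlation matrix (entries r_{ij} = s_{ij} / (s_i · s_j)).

Step 1 — column means:
  mean(U) = (7 + 7 + 2 + 2 + 3 + 4) / 6 = 25/6 = 4.1667
  mean(V) = (2 + 6 + 6 + 8 + 8 + 1) / 6 = 31/6 = 5.1667
  mean(W) = (5 + 3 + 5 + 2 + 4 + 6) / 6 = 25/6 = 4.1667

Step 2 — sample variances and covariances s[i,j] = (1/(n-1)) · Σ_k (x_{k,i} - mean_i) · (x_{k,j} - mean_j), with n-1 = 5:
  s[U,U] = ((2.8333)·(2.8333) + (2.8333)·(2.8333) + (-2.1667)·(-2.1667) + (-2.1667)·(-2.1667) + (-1.1667)·(-1.1667) + (-0.1667)·(-0.1667)) / 5 = 26.8333/5 = 5.3667
  s[U,V] = ((2.8333)·(-3.1667) + (2.8333)·(0.8333) + (-2.1667)·(0.8333) + (-2.1667)·(2.8333) + (-1.1667)·(2.8333) + (-0.1667)·(-4.1667)) / 5 = -17.1667/5 = -3.4333
  s[U,W] = ((2.8333)·(0.8333) + (2.8333)·(-1.1667) + (-2.1667)·(0.8333) + (-2.1667)·(-2.1667) + (-1.1667)·(-0.1667) + (-0.1667)·(1.8333)) / 5 = 1.8333/5 = 0.3667
  s[V,V] = ((-3.1667)·(-3.1667) + (0.8333)·(0.8333) + (0.8333)·(0.8333) + (2.8333)·(2.8333) + (2.8333)·(2.8333) + (-4.1667)·(-4.1667)) / 5 = 44.8333/5 = 8.9667
  s[V,W] = ((-3.1667)·(0.8333) + (0.8333)·(-1.1667) + (0.8333)·(0.8333) + (2.8333)·(-2.1667) + (2.8333)·(-0.1667) + (-4.1667)·(1.8333)) / 5 = -17.1667/5 = -3.4333
  s[W,W] = ((0.8333)·(0.8333) + (-1.1667)·(-1.1667) + (0.8333)·(0.8333) + (-2.1667)·(-2.1667) + (-0.1667)·(-0.1667) + (1.8333)·(1.8333)) / 5 = 10.8333/5 = 2.1667
  Sample standard deviations s_i = √(s[i,i]):
  s(U) = √(5.3667) = 2.3166
  s(V) = √(8.9667) = 2.9944
  s(W) = √(2.1667) = 1.472

Step 3 — r_{ij} = s_{ij} / (s_i · s_j):
  r[U,U] = 1 (diagonal).
  r[U,V] = -3.4333 / (2.3166 · 2.9944) = -3.4333 / 6.9369 = -0.4949
  r[U,W] = 0.3667 / (2.3166 · 1.472) = 0.3667 / 3.41 = 0.1075
  r[V,V] = 1 (diagonal).
  r[V,W] = -3.4333 / (2.9944 · 1.472) = -3.4333 / 4.4077 = -0.7789
  r[W,W] = 1 (diagonal).

R is symmetric with unit diagonal. Assembling:

R = [[1, -0.4949, 0.1075],
 [-0.4949, 1, -0.7789],
 [0.1075, -0.7789, 1]]


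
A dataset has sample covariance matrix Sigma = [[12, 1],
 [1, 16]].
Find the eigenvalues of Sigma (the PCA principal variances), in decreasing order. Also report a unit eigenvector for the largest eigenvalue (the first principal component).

Step 1 — characteristic polynomial of 2×2 Sigma:
  det(Sigma - λI) = λ² - trace · λ + det = 0.
  trace = 12 + 16 = 28, det = 12·16 - (1)² = 191.
Step 2 — discriminant:
  Δ = trace² - 4·det = 784 - 764 = 20.
Step 3 — eigenvalues:
  λ = (trace ± √Δ)/2 = (28 ± 4.4721)/2,
  λ_1 = 16.2361,  λ_2 = 11.7639.

Step 4 — unit eigenvector for λ_1: solve (Sigma - λ_1 I)v = 0. First row:
  (12 - 16.2361)·v_x + (1)·v_y = 0, i.e. (-4.2361)·v_x + (1)·v_y = 0,
  so v ∝ (b, λ_1 - a) = (1, 4.2361) = u.
  ||u|| = √((1)² + (4.2361)²) = √(18.9443) ≈ 4.3525,
  v_1 = u/||u|| ≈ (0.2298, 0.9732) (||v_1|| = 1).

λ_1 = 16.2361,  λ_2 = 11.7639;  v_1 ≈ (0.2298, 0.9732)


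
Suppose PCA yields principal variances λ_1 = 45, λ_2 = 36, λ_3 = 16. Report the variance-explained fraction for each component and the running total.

Step 1 — total variance = trace(Sigma) = Σ λ_i = 45 + 36 + 16 = 97.

Step 2 — fraction explained by component i = λ_i / Σ λ:
  PC1: 45/97 = 0.4639
  PC2: 36/97 = 0.3711
  PC3: 16/97 = 0.1649

Step 3 — cumulative fraction after k components = (λ_1 + ... + λ_k) / Σ λ:
  k = 1: 45/97 = 0.4639
  k = 2: (45 + 36)/97 = 81/97 = 0.8351
  k = 3: (45 + 36 + 16)/97 = 97/97 = 1

Summary (fraction, with percent):

explained: PC1 0.4639 (46.39%), PC2 0.3711 (37.11%), PC3 0.1649 (16.49%);  cumulative: 0.4639, 0.8351, 1


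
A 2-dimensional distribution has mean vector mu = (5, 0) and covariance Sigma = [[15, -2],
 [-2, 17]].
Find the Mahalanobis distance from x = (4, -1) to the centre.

Step 1 — centre the observation: (x - mu) = (-1, -1).

Step 2 — invert Sigma. det(Sigma) = 15·17 - (-2)² = 251.
  Sigma^{-1} = (1/det) · [[d, -b], [-b, a]] = [[0.0677, 0.008],
 [0.008, 0.0598]].

Step 3 — form the quadratic (x - mu)^T · Sigma^{-1} · (x - mu):
  Sigma^{-1} · (x - mu) = (-0.0757, -0.0677).
  (x - mu)^T · [Sigma^{-1} · (x - mu)] = (-1)·(-0.0757) + (-1)·(-0.0677) = 0.1434.

Step 4 — take square root: d = √(0.1434) ≈ 0.3787.

d(x, mu) = √(0.1434) ≈ 0.3787
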